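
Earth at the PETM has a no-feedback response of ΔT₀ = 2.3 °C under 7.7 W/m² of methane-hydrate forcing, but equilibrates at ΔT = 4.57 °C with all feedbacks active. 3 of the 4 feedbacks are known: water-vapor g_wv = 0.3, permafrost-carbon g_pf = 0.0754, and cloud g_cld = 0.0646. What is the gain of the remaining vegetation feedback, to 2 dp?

Amplification A = ΔT/ΔT₀ = 4.57/2.3 = 1.987.
Total gain g = 1 − 1/A = 1 − 1/1.987 = 0.4967.
Known gains sum to 0.3 + 0.0754 + 0.0646 = 0.44.
g_veg = 0.4967 − 0.44 = 0.06.

0.06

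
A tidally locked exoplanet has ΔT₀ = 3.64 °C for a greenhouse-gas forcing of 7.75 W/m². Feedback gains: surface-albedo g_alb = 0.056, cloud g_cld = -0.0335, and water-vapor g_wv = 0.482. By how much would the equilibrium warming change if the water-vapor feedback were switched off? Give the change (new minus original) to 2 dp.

-3.62 °C

Original: g = 0.5045, ΔT = 3.64/(1−0.5045) = 7.3461 °C.
Without water-vapor: g' = 0.0225, ΔT' = 3.64/(1−0.0225) = 3.7238 °C.
Change = 3.7238 − 7.3461 = -3.62 °C.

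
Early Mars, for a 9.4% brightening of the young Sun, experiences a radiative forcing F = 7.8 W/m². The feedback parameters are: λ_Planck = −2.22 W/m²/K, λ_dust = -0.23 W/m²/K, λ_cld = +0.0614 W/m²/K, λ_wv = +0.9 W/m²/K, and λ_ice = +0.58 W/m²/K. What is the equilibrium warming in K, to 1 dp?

8.6 K

Net feedback parameter λ = (−2.22) + (-0.23) + (+0.0614) + (+0.9) + (+0.58) = -0.9086 W/m²/K.
ΔT = −F/λ = −7.8/(-0.9086) = 8.6 K.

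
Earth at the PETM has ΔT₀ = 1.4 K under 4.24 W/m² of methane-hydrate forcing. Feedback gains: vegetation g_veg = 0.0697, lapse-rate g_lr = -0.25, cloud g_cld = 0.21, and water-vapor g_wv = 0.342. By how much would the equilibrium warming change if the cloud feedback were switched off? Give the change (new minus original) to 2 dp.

-0.56 K

Original: g = 0.3717, ΔT = 1.4/(1−0.3717) = 2.2282 K.
Without cloud: g' = 0.1617, ΔT' = 1.4/(1−0.1617) = 1.6700 K.
Change = 1.6700 − 2.2282 = -0.56 K.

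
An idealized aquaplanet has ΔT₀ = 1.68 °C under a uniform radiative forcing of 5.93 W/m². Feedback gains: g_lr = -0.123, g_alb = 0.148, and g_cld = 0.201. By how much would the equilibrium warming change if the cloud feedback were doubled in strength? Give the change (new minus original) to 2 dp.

0.76 °C

Original: g = 0.226, ΔT = 1.68/(1−0.226) = 2.1705 °C.
With doubled cloud: g' = 0.427, ΔT' = 1.68/(1−0.427) = 2.9319 °C.
Change = 2.9319 − 2.1705 = 0.76 °C.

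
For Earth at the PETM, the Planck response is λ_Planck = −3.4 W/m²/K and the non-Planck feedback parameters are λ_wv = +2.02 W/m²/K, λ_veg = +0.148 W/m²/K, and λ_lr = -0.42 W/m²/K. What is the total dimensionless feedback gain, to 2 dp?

Convert to gains: g_wv = 2.02/3.4 = 0.5941; g_veg = 0.148/3.4 = 0.04353; g_lr = -0.42/3.4 = -0.1235.
Total gain g = 0.51413.

0.51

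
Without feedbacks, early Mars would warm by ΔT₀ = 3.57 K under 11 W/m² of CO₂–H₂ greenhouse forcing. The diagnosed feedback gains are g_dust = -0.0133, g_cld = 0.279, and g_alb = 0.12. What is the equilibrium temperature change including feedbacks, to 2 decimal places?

Total gain g = -0.0133 + 0.279 + 0.12 = 0.3857.
Amplification A = 1/(1 − 0.3857) = 1.628.
ΔT = 3.57 × 1.628 = 5.81 K.

5.81 K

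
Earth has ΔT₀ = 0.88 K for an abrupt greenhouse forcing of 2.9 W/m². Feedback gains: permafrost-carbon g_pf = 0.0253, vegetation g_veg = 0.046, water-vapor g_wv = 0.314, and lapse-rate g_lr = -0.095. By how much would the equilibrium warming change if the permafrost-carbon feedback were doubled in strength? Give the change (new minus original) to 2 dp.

0.05 K

Original: g = 0.2903, ΔT = 0.88/(1−0.2903) = 1.2400 K.
With doubled permafrost-carbon: g' = 0.3156, ΔT' = 0.88/(1−0.3156) = 1.2858 K.
Change = 1.2858 − 1.2400 = 0.05 K.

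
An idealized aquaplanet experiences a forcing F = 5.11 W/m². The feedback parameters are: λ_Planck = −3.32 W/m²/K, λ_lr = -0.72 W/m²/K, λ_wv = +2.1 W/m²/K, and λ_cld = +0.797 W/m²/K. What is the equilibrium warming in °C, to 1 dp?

4.5 °C

Net feedback parameter λ = (−3.32) + (-0.72) + (+2.1) + (+0.797) = -1.143 W/m²/K.
ΔT = −F/λ = −5.11/(-1.143) = 4.5 °C.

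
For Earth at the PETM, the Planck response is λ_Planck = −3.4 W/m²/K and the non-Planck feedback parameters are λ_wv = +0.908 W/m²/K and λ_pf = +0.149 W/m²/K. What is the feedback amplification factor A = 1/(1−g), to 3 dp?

Convert to gains: g_wv = 0.908/3.4 = 0.2671; g_pf = 0.149/3.4 = 0.04382.
Total gain g = 0.31092.
A = 1/(1 − 0.31092) = 1.451.

1.451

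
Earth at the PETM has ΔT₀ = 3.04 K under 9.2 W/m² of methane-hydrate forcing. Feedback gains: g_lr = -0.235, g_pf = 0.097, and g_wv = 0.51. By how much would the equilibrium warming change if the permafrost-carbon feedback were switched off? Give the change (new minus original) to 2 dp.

-0.65 K

Original: g = 0.372, ΔT = 3.04/(1−0.372) = 4.8408 K.
Without permafrost-carbon: g' = 0.275, ΔT' = 3.04/(1−0.275) = 4.1931 K.
Change = 4.1931 − 4.8408 = -0.65 K.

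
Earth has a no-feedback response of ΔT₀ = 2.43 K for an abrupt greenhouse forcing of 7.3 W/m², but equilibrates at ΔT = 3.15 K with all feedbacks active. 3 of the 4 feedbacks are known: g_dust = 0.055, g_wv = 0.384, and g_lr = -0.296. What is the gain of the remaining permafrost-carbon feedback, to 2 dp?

0.09

Amplification A = ΔT/ΔT₀ = 3.15/2.43 = 1.296.
Total gain g = 1 − 1/A = 1 − 1/1.296 = 0.2284.
Known gains sum to 0.055 + 0.384 − 0.296 = 0.143.
g_pf = 0.2284 − 0.143 = 0.09.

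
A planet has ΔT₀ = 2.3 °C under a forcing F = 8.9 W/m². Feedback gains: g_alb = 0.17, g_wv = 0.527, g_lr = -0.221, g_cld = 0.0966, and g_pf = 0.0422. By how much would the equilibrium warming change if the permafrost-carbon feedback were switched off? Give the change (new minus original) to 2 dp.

Original: g = 0.6148, ΔT = 2.3/(1−0.6148) = 5.9709 °C.
Without permafrost-carbon: g' = 0.5726, ΔT' = 2.3/(1−0.5726) = 5.3814 °C.
Change = 5.3814 − 5.9709 = -0.59 °C.

-0.59 °C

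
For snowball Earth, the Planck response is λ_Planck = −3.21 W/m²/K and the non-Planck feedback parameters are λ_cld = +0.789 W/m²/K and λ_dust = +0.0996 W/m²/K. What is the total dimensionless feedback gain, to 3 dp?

Convert to gains: g_cld = 0.789/3.21 = 0.2458; g_dust = 0.0996/3.21 = 0.03103.
Total gain g = 0.27683.

0.277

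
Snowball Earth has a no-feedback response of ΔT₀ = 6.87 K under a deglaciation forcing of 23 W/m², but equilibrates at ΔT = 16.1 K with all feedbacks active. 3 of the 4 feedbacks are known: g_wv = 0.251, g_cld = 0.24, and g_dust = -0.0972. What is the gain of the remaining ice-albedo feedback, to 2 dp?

Amplification A = ΔT/ΔT₀ = 16.1/6.87 = 2.344.
Total gain g = 1 − 1/A = 1 − 1/2.344 = 0.5734.
Known gains sum to 0.251 + 0.24 − 0.0972 = 0.3938.
g_ice = 0.5734 − 0.3938 = 0.18.

0.18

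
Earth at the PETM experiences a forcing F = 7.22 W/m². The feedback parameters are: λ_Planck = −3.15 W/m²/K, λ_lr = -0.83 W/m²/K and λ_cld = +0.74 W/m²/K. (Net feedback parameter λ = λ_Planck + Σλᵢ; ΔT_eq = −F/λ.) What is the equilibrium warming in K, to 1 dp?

Net feedback parameter λ = (−3.15) + (-0.83) + (+0.74) = -3.24 W/m²/K.
ΔT = −F/λ = −7.22/(-3.24) = 2.2 K.

2.2 K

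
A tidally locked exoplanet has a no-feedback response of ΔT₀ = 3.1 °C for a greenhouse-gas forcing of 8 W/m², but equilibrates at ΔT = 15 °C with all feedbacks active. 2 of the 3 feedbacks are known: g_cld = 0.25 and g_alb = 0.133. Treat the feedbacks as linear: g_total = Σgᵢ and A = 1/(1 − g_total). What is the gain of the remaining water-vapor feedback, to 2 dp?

Amplification A = ΔT/ΔT₀ = 15/3.1 = 4.839.
Total gain g = 1 − 1/A = 1 − 1/4.839 = 0.7933.
Known gains sum to 0.25 + 0.133 = 0.383.
g_wv = 0.7933 − 0.383 = 0.41.

0.41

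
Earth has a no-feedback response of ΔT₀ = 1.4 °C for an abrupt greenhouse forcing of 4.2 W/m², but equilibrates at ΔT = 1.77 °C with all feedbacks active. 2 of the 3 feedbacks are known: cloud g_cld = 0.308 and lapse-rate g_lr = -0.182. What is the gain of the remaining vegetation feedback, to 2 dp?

0.08

Amplification A = ΔT/ΔT₀ = 1.77/1.4 = 1.264.
Total gain g = 1 − 1/A = 1 − 1/1.264 = 0.2089.
Known gains sum to 0.308 − 0.182 = 0.126.
g_veg = 0.2089 − 0.126 = 0.08.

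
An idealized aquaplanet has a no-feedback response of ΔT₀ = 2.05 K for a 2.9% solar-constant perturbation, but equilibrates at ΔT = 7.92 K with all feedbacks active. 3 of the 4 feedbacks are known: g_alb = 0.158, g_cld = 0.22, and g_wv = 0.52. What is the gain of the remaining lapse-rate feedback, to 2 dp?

Amplification A = ΔT/ΔT₀ = 7.92/2.05 = 3.863.
Total gain g = 1 − 1/A = 1 − 1/3.863 = 0.7411.
Known gains sum to 0.158 + 0.22 + 0.52 = 0.898.
g_lr = 0.7411 − 0.898 = -0.16.

-0.16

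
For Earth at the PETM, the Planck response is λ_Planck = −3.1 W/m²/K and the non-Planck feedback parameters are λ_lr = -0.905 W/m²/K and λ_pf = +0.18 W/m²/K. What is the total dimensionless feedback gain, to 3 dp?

-0.234

Convert to gains: g_lr = -0.905/3.1 = -0.2919; g_pf = 0.18/3.1 = 0.05806.
Total gain g = -0.23384.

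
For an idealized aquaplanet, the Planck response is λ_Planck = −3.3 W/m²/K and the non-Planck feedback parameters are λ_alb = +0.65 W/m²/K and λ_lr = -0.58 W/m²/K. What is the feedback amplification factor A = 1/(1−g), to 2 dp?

1.02

Convert to gains: g_alb = 0.65/3.3 = 0.197; g_lr = -0.58/3.3 = -0.1758.
Total gain g = 0.0212.
A = 1/(1 − 0.0212) = 1.02.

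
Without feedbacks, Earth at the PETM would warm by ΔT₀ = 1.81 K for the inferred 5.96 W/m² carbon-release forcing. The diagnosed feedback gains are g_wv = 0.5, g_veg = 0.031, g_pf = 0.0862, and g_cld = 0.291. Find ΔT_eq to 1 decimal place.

Total gain g = 0.5 + 0.031 + 0.0862 + 0.291 = 0.9082.
Amplification A = 1/(1 − 0.9082) = 10.89.
ΔT = 1.81 × 10.89 = 19.7 K.

19.7 K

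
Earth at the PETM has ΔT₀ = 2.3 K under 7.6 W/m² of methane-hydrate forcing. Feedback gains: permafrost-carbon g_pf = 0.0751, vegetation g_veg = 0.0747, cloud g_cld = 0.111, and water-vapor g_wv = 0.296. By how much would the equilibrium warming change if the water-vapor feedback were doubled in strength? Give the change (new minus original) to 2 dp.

Original: g = 0.5568, ΔT = 2.3/(1−0.5568) = 5.1895 K.
With doubled water-vapor: g' = 0.8528, ΔT' = 2.3/(1−0.8528) = 15.6250 K.
Change = 15.6250 − 5.1895 = 10.44 K.

10.44 K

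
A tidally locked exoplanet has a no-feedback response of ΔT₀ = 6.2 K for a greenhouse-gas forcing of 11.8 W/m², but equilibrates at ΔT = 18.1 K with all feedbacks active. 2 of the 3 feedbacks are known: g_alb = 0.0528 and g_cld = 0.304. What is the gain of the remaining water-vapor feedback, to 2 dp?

0.30

Amplification A = ΔT/ΔT₀ = 18.1/6.2 = 2.919.
Total gain g = 1 − 1/A = 1 − 1/2.919 = 0.6574.
Known gains sum to 0.0528 + 0.304 = 0.3568.
g_wv = 0.6574 − 0.3568 = 0.30.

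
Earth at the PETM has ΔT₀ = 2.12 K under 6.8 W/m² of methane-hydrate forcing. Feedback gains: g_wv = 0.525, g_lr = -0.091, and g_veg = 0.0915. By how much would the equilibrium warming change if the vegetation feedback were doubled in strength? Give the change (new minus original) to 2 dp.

Original: g = 0.5255, ΔT = 2.12/(1−0.5255) = 4.4679 K.
With doubled vegetation: g' = 0.617, ΔT' = 2.12/(1−0.617) = 5.5352 K.
Change = 5.5352 − 4.4679 = 1.07 K.

1.07 K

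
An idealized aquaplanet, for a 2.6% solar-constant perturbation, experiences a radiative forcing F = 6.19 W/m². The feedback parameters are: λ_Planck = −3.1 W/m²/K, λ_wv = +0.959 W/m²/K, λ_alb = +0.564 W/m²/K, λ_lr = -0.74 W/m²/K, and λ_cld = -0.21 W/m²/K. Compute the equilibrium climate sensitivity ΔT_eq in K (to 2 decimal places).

2.45 K

Net feedback parameter λ = (−3.1) + (+0.959) + (+0.564) + (-0.74) + (-0.21) = -2.527 W/m²/K.
ΔT = −F/λ = −6.19/(-2.527) = 2.45 K.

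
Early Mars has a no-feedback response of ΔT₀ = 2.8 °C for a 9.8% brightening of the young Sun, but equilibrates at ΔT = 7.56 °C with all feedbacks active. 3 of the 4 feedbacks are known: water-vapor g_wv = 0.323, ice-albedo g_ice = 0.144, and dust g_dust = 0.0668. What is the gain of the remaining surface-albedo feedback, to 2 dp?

Amplification A = ΔT/ΔT₀ = 7.56/2.8 = 2.7.
Total gain g = 1 − 1/A = 1 − 1/2.7 = 0.6296.
Known gains sum to 0.323 + 0.144 + 0.0668 = 0.5338.
g_alb = 0.6296 − 0.5338 = 0.10.

0.10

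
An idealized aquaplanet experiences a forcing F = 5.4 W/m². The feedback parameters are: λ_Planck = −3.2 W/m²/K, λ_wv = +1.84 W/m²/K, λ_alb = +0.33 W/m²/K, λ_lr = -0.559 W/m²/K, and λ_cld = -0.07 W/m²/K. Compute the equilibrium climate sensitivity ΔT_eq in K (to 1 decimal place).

Net feedback parameter λ = (−3.2) + (+1.84) + (+0.33) + (-0.559) + (-0.07) = -1.659 W/m²/K.
ΔT = −F/λ = −5.4/(-1.659) = 3.3 K.

3.3 K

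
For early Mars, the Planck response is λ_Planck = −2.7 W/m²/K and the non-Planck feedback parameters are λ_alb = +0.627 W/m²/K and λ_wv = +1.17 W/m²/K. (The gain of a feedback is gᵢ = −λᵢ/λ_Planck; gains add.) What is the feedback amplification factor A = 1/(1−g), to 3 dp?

Convert to gains: g_alb = 0.627/2.7 = 0.2322; g_wv = 1.17/2.7 = 0.4333.
Total gain g = 0.6655.
A = 1/(1 − 0.6655) = 2.990.

2.990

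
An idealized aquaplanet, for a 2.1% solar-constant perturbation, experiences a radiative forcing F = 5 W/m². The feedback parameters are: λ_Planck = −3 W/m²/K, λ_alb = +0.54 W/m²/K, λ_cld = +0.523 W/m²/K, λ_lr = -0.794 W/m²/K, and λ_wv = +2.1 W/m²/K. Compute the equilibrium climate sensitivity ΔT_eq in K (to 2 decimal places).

Net feedback parameter λ = (−3) + (+0.54) + (+0.523) + (-0.794) + (+2.1) = -0.631 W/m²/K.
ΔT = −F/λ = −5/(-0.631) = 7.92 K.

7.92 K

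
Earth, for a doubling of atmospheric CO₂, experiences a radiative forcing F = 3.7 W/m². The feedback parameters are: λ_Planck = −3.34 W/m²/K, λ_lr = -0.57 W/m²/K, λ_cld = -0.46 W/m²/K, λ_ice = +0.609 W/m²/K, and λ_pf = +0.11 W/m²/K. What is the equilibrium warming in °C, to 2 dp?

Net feedback parameter λ = (−3.34) + (-0.57) + (-0.46) + (+0.609) + (+0.11) = -3.651 W/m²/K.
ΔT = −F/λ = −3.7/(-3.651) = 1.01 °C.

1.01 °C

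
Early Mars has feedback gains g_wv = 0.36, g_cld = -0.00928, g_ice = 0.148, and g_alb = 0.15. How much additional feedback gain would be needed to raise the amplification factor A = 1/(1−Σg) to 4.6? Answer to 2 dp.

0.13

Current total gain = 0.64872.
Target gain for A = 4.6: g* = 1 − 1/4.6 = 0.7826.
Additional gain needed = 0.7826 − 0.64872 = 0.13.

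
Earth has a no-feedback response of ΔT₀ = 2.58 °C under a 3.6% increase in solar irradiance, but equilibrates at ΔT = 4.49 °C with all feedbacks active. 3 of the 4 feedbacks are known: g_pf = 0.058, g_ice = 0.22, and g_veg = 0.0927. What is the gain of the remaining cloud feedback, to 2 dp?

Amplification A = ΔT/ΔT₀ = 4.49/2.58 = 1.74.
Total gain g = 1 − 1/A = 1 − 1/1.74 = 0.4253.
Known gains sum to 0.058 + 0.22 + 0.0927 = 0.3707.
g_cld = 0.4253 − 0.3707 = 0.05.

0.05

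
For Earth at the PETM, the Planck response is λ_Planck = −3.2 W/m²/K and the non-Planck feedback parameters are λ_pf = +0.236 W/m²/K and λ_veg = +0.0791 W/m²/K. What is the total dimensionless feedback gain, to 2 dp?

0.10

Convert to gains: g_pf = 0.236/3.2 = 0.07375; g_veg = 0.0791/3.2 = 0.02472.
Total gain g = 0.09847.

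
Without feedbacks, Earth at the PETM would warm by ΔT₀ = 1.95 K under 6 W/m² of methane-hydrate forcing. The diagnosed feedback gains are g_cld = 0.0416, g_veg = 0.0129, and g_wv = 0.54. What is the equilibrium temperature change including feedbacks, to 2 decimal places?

4.81 K

Total gain g = 0.0416 + 0.0129 + 0.54 = 0.5945.
Amplification A = 1/(1 − 0.5945) = 2.466.
ΔT = 1.95 × 2.466 = 4.81 K.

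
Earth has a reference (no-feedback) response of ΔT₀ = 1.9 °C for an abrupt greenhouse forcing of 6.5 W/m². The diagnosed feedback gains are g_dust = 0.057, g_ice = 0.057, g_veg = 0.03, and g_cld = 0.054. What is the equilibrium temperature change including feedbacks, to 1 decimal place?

Total gain g = 0.057 + 0.057 + 0.03 + 0.054 = 0.198.
Amplification A = 1/(1 − 0.198) = 1.247.
ΔT = 1.9 × 1.247 = 2.4 °C.

2.4 °C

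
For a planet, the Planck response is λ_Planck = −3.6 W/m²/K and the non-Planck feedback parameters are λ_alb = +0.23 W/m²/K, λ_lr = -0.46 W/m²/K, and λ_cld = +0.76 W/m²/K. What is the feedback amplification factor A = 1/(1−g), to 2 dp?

1.17

Convert to gains: g_alb = 0.23/3.6 = 0.06389; g_lr = -0.46/3.6 = -0.1278; g_cld = 0.76/3.6 = 0.2111.
Total gain g = 0.14719.
A = 1/(1 − 0.14719) = 1.17.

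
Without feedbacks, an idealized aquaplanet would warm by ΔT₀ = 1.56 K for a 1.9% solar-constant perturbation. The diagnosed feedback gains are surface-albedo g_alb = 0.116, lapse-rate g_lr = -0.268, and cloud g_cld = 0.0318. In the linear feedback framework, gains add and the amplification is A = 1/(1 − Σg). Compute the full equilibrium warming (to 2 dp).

1.39 K

Total gain g = 0.116 − 0.268 + 0.0318 = -0.1202.
Amplification A = 1/(1 + 0.1202) = 0.8927.
ΔT = 1.56 × 0.8927 = 1.39 K.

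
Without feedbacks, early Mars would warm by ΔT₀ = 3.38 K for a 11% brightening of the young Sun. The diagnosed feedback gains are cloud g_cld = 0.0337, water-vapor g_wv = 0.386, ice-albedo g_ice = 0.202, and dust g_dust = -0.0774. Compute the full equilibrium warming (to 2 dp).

Total gain g = 0.0337 + 0.386 + 0.202 − 0.0774 = 0.5443.
Amplification A = 1/(1 − 0.5443) = 2.194.
ΔT = 3.38 × 2.194 = 7.42 K.

7.42 K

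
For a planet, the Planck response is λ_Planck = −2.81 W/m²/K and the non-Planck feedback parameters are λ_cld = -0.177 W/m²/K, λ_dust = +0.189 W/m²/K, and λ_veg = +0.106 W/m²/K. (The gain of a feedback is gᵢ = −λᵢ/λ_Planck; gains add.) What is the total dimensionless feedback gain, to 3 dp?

0.042

Convert to gains: g_cld = -0.177/2.81 = -0.06299; g_dust = 0.189/2.81 = 0.06726; g_veg = 0.106/2.81 = 0.03772.
Total gain g = 0.04199.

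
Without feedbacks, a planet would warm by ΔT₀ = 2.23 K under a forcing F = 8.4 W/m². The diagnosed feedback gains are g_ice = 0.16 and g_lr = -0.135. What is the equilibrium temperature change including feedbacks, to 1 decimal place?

Total gain g = 0.16 − 0.135 = 0.025.
Amplification A = 1/(1 − 0.025) = 1.026.
ΔT = 2.23 × 1.026 = 2.3 K.

2.3 K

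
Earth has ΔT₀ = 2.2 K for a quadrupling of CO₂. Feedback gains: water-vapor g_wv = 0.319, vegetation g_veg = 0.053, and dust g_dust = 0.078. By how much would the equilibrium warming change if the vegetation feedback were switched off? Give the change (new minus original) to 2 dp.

-0.35 K

Original: g = 0.45, ΔT = 2.2/(1−0.45) = 4.0000 K.
Without vegetation: g' = 0.397, ΔT' = 2.2/(1−0.397) = 3.6484 K.
Change = 3.6484 − 4.0000 = -0.35 K.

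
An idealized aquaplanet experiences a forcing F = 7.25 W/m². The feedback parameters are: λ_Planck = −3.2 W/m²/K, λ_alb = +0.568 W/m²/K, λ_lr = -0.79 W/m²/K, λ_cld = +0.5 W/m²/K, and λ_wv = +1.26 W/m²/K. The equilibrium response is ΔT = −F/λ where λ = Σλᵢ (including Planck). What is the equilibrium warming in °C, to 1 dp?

4.4 °C

Net feedback parameter λ = (−3.2) + (+0.568) + (-0.79) + (+0.5) + (+1.26) = -1.662 W/m²/K.
ΔT = −F/λ = −7.25/(-1.662) = 4.4 °C.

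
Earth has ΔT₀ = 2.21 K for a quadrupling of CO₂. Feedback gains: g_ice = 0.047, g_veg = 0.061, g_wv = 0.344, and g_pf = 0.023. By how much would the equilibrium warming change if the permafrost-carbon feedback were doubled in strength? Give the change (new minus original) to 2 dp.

Original: g = 0.475, ΔT = 2.21/(1−0.475) = 4.2095 K.
With doubled permafrost-carbon: g' = 0.498, ΔT' = 2.21/(1−0.498) = 4.4024 K.
Change = 4.4024 − 4.2095 = 0.19 K.

0.19 K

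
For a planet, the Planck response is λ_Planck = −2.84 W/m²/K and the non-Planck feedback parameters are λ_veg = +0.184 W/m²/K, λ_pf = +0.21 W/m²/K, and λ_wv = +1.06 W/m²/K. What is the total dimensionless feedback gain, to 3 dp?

Convert to gains: g_veg = 0.184/2.84 = 0.06479; g_pf = 0.21/2.84 = 0.07394; g_wv = 1.06/2.84 = 0.3732.
Total gain g = 0.51193.

0.512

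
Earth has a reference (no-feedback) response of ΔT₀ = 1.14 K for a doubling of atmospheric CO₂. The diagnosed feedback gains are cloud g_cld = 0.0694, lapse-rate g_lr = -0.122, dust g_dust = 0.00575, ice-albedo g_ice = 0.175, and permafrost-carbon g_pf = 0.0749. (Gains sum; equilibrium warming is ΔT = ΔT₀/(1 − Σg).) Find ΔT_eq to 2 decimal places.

Total gain g = 0.0694 − 0.122 + 0.00575 + 0.175 + 0.0749 = 0.20305.
Amplification A = 1/(1 − 0.20305) = 1.255.
ΔT = 1.14 × 1.255 = 1.43 K.

1.43 K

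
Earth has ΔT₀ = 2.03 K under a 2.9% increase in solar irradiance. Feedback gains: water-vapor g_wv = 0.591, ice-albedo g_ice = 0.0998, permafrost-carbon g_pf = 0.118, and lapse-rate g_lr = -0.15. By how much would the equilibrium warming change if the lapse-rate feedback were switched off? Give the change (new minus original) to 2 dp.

Original: g = 0.6588, ΔT = 2.03/(1−0.6588) = 5.9496 K.
Without lapse-rate: g' = 0.8088, ΔT' = 2.03/(1−0.8088) = 10.6172 K.
Change = 10.6172 − 5.9496 = 4.67 K.

4.67 K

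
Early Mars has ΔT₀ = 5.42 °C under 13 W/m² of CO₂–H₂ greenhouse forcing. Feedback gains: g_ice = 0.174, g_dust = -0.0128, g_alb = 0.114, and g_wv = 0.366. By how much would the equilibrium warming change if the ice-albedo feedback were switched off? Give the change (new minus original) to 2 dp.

Original: g = 0.6412, ΔT = 5.42/(1−0.6412) = 15.1059 °C.
Without ice-albedo: g' = 0.4672, ΔT' = 5.42/(1−0.4672) = 10.1727 °C.
Change = 10.1727 − 15.1059 = -4.93 °C.

-4.93 °C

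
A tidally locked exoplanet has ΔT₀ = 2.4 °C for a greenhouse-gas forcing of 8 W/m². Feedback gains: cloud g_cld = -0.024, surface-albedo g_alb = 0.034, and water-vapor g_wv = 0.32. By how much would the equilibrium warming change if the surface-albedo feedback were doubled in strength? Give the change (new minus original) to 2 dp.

0.19 °C

Original: g = 0.33, ΔT = 2.4/(1−0.33) = 3.5821 °C.
With doubled surface-albedo: g' = 0.364, ΔT' = 2.4/(1−0.364) = 3.7736 °C.
Change = 3.7736 − 3.5821 = 0.19 °C.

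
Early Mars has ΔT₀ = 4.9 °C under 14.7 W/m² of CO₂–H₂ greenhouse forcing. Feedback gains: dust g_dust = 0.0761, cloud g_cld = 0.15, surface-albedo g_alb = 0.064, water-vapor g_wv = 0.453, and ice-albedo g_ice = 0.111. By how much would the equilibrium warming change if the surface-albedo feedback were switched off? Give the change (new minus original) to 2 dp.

-10.24 °C

Original: g = 0.8541, ΔT = 4.9/(1−0.8541) = 33.5846 °C.
Without surface-albedo: g' = 0.7901, ΔT' = 4.9/(1−0.7901) = 23.3444 °C.
Change = 23.3444 − 33.5846 = -10.24 °C.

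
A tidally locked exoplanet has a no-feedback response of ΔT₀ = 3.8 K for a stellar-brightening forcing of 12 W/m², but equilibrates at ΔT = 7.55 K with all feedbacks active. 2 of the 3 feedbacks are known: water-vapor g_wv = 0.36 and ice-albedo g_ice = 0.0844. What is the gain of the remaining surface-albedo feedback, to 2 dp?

0.05

Amplification A = ΔT/ΔT₀ = 7.55/3.8 = 1.987.
Total gain g = 1 − 1/A = 1 − 1/1.987 = 0.4967.
Known gains sum to 0.36 + 0.0844 = 0.4444.
g_alb = 0.4967 − 0.4444 = 0.05.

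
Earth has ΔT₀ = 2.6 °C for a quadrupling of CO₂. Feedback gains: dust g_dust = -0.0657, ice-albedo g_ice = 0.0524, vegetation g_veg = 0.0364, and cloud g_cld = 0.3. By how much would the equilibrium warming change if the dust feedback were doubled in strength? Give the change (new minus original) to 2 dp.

Original: g = 0.3231, ΔT = 2.6/(1−0.3231) = 3.8410 °C.
With doubled dust: g' = 0.2574, ΔT' = 2.6/(1−0.2574) = 3.5012 °C.
Change = 3.5012 − 3.8410 = -0.34 °C.

-0.34 °C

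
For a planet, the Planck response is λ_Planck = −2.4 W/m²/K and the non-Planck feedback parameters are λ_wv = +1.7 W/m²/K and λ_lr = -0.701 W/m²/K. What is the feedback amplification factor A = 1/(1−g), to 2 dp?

Convert to gains: g_wv = 1.7/2.4 = 0.7083; g_lr = -0.701/2.4 = -0.2921.
Total gain g = 0.4162.
A = 1/(1 − 0.4162) = 1.71.

1.71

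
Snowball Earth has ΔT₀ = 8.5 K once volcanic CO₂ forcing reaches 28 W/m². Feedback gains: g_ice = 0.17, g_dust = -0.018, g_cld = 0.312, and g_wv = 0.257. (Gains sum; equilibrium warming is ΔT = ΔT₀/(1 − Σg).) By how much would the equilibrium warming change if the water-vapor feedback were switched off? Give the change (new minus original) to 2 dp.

-14.61 K

Original: g = 0.721, ΔT = 8.5/(1−0.721) = 30.4659 K.
Without water-vapor: g' = 0.464, ΔT' = 8.5/(1−0.464) = 15.8582 K.
Change = 15.8582 − 30.4659 = -14.61 K.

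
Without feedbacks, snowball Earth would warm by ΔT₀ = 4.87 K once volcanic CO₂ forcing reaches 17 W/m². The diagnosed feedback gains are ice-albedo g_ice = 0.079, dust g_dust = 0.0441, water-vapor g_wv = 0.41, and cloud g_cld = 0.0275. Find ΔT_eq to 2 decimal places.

Total gain g = 0.079 + 0.0441 + 0.41 + 0.0275 = 0.5606.
Amplification A = 1/(1 − 0.5606) = 2.276.
ΔT = 4.87 × 2.276 = 11.08 K.

11.08 K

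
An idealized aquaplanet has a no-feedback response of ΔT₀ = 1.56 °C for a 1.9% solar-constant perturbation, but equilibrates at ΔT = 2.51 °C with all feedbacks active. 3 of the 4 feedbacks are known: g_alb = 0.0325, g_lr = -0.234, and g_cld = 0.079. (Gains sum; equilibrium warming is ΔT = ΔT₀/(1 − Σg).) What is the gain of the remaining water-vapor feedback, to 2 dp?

Amplification A = ΔT/ΔT₀ = 2.51/1.56 = 1.609.
Total gain g = 1 − 1/A = 1 − 1/1.609 = 0.3785.
Known gains sum to 0.0325 − 0.234 + 0.079 = -0.1225.
g_wv = 0.3785 + 0.1225 = 0.50.

0.50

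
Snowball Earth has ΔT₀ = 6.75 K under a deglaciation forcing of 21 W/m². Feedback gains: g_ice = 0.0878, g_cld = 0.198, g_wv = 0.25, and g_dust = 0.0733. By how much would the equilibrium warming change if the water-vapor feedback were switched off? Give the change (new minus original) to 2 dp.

-6.74 K

Original: g = 0.6091, ΔT = 6.75/(1−0.6091) = 17.2678 K.
Without water-vapor: g' = 0.3591, ΔT' = 6.75/(1−0.3591) = 10.5321 K.
Change = 10.5321 − 17.2678 = -6.74 K.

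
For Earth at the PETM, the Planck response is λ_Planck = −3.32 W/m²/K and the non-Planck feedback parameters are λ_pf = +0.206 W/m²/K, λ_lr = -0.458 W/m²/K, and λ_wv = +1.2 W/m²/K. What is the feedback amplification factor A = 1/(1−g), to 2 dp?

1.40

Convert to gains: g_pf = 0.206/3.32 = 0.06205; g_lr = -0.458/3.32 = -0.138; g_wv = 1.2/3.32 = 0.3614.
Total gain g = 0.28545.
A = 1/(1 − 0.28545) = 1.40.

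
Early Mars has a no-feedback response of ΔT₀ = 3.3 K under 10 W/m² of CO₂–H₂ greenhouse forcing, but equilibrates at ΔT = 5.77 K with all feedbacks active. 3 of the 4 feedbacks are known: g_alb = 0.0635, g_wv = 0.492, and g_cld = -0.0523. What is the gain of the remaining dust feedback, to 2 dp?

-0.08

Amplification A = ΔT/ΔT₀ = 5.77/3.3 = 1.748.
Total gain g = 1 − 1/A = 1 − 1/1.748 = 0.4279.
Known gains sum to 0.0635 + 0.492 − 0.0523 = 0.5032.
g_dust = 0.4279 − 0.5032 = -0.08.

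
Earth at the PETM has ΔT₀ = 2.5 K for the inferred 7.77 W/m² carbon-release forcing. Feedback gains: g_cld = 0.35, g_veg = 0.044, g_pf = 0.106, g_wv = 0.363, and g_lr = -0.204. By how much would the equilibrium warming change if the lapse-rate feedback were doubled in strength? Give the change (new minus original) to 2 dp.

-2.74 K

Original: g = 0.659, ΔT = 2.5/(1−0.659) = 7.3314 K.
With doubled lapse-rate: g' = 0.455, ΔT' = 2.5/(1−0.455) = 4.5872 K.
Change = 4.5872 − 7.3314 = -2.74 K.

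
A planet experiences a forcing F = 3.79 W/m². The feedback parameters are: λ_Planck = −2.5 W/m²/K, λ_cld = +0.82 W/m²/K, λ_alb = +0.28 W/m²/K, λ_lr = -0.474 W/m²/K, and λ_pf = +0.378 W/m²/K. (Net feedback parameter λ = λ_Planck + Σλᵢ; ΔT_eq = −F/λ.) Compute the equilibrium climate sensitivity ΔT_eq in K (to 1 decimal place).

Net feedback parameter λ = (−2.5) + (+0.82) + (+0.28) + (-0.474) + (+0.378) = -1.496 W/m²/K.
ΔT = −F/λ = −3.79/(-1.496) = 2.5 K.

2.5 K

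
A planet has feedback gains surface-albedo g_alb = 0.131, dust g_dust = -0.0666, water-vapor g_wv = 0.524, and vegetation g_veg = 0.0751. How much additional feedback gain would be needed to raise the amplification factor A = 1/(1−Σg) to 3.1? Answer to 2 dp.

0.01

Current total gain = 0.6635.
Target gain for A = 3.1: g* = 1 − 1/3.1 = 0.6774.
Additional gain needed = 0.6774 − 0.6635 = 0.01.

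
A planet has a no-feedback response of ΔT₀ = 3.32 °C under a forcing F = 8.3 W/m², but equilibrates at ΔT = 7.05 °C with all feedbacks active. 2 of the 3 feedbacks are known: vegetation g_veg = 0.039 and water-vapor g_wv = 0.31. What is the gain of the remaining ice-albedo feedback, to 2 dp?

Amplification A = ΔT/ΔT₀ = 7.05/3.32 = 2.123.
Total gain g = 1 − 1/A = 1 − 1/2.123 = 0.529.
Known gains sum to 0.039 + 0.31 = 0.349.
g_ice = 0.529 − 0.349 = 0.18.

0.18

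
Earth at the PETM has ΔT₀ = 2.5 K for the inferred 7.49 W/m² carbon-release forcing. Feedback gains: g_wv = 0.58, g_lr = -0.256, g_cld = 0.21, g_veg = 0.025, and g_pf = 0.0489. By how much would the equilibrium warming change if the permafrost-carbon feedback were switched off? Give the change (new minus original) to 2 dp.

-0.71 K

Original: g = 0.6079, ΔT = 2.5/(1−0.6079) = 6.3759 K.
Without permafrost-carbon: g' = 0.559, ΔT' = 2.5/(1−0.559) = 5.6689 K.
Change = 5.6689 − 6.3759 = -0.71 K.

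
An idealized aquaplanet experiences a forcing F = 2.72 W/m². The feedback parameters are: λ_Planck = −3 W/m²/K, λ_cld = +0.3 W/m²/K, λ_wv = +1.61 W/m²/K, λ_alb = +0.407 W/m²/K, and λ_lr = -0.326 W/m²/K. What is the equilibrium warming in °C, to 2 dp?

Net feedback parameter λ = (−3) + (+0.3) + (+1.61) + (+0.407) + (-0.326) = -1.009 W/m²/K.
ΔT = −F/λ = −2.72/(-1.009) = 2.70 °C.

2.70 °C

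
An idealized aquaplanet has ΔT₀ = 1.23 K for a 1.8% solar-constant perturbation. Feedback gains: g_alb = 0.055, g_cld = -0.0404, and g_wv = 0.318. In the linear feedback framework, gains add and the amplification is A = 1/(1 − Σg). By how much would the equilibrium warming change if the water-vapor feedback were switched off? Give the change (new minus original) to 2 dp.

Original: g = 0.3326, ΔT = 1.23/(1−0.3326) = 1.8430 K.
Without water-vapor: g' = 0.0146, ΔT' = 1.23/(1−0.0146) = 1.2482 K.
Change = 1.2482 − 1.8430 = -0.59 K.

-0.59 K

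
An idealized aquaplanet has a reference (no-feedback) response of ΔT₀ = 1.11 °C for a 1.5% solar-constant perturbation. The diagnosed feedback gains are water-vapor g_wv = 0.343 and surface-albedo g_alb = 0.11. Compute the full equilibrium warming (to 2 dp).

Total gain g = 0.343 + 0.11 = 0.453.
Amplification A = 1/(1 − 0.453) = 1.828.
ΔT = 1.11 × 1.828 = 2.03 °C.

2.03 °C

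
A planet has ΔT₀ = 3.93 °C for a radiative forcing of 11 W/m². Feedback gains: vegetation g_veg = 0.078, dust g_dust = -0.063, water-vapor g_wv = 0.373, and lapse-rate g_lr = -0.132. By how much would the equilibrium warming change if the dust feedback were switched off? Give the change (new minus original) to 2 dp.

0.49 °C

Original: g = 0.256, ΔT = 3.93/(1−0.256) = 5.2823 °C.
Without dust: g' = 0.319, ΔT' = 3.93/(1−0.319) = 5.7709 °C.
Change = 5.7709 − 5.2823 = 0.49 °C.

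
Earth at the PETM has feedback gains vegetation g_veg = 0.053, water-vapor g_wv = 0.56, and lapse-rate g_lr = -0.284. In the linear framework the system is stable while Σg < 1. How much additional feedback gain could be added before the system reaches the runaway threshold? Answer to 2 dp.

Current total gain = 0.053 + 0.56 − 0.284 = 0.329.
Margin to runaway = 1 − 0.329 = 0.67.

0.67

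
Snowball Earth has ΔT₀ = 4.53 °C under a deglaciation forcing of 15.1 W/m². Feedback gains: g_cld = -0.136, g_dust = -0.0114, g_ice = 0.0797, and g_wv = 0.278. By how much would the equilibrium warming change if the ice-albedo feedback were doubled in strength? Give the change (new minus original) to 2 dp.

0.64 °C

Original: g = 0.2103, ΔT = 4.53/(1−0.2103) = 5.7364 °C.
With doubled ice-albedo: g' = 0.29, ΔT' = 4.53/(1−0.29) = 6.3803 °C.
Change = 6.3803 − 5.7364 = 0.64 °C.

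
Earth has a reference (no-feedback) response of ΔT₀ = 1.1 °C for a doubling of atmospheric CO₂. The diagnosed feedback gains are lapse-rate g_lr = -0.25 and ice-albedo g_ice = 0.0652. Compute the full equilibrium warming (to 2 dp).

Total gain g = -0.25 + 0.0652 = -0.1848.
Amplification A = 1/(1 + 0.1848) = 0.844.
ΔT = 1.1 × 0.844 = 0.93 °C.

0.93 °C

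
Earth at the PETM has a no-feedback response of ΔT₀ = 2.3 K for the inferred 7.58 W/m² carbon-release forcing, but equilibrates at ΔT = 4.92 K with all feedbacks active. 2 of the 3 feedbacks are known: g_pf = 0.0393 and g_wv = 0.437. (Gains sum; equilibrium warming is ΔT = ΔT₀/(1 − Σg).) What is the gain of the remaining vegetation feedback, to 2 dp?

0.06

Amplification A = ΔT/ΔT₀ = 4.92/2.3 = 2.139.
Total gain g = 1 − 1/A = 1 − 1/2.139 = 0.5325.
Known gains sum to 0.0393 + 0.437 = 0.4763.
g_veg = 0.5325 − 0.4763 = 0.06.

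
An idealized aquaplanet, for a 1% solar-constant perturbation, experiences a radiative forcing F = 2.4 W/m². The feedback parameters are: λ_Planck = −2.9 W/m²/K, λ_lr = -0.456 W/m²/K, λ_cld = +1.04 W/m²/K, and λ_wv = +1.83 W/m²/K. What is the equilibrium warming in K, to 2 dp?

4.94 K

Net feedback parameter λ = (−2.9) + (-0.456) + (+1.04) + (+1.83) = -0.486 W/m²/K.
ΔT = −F/λ = −2.4/(-0.486) = 4.94 K.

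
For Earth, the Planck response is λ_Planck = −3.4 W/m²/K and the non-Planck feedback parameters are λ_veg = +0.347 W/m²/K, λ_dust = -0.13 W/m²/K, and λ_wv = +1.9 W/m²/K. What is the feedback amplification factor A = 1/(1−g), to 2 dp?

Convert to gains: g_veg = 0.347/3.4 = 0.1021; g_dust = -0.13/3.4 = -0.03824; g_wv = 1.9/3.4 = 0.5588.
Total gain g = 0.62266.
A = 1/(1 − 0.62266) = 2.65.

2.65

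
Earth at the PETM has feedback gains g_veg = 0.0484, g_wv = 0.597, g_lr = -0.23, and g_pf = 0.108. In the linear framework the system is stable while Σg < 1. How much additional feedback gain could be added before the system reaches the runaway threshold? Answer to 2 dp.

Current total gain = 0.0484 + 0.597 − 0.23 + 0.108 = 0.5234.
Margin to runaway = 1 − 0.5234 = 0.48.

0.48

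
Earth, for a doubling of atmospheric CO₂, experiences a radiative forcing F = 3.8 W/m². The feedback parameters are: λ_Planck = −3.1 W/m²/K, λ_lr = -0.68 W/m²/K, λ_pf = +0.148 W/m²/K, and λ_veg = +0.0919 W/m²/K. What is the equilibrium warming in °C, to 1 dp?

Net feedback parameter λ = (−3.1) + (-0.68) + (+0.148) + (+0.0919) = -3.5401 W/m²/K.
ΔT = −F/λ = −3.8/(-3.5401) = 1.1 °C.

1.1 °C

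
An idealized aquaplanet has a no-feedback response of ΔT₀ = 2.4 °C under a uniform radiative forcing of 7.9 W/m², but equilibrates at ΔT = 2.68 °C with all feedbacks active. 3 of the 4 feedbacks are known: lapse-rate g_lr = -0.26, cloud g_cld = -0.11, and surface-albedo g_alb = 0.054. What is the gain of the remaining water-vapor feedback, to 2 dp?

0.42

Amplification A = ΔT/ΔT₀ = 2.68/2.4 = 1.117.
Total gain g = 1 − 1/A = 1 − 1/1.117 = 0.1047.
Known gains sum to -0.26 − 0.11 + 0.054 = -0.316.
g_wv = 0.1047 + 0.316 = 0.42.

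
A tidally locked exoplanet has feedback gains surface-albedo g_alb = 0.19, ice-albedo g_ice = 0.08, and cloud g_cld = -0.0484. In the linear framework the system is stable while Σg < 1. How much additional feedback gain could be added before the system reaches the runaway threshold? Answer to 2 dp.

0.78

Current total gain = 0.19 + 0.08 − 0.0484 = 0.2216.
Margin to runaway = 1 − 0.2216 = 0.78.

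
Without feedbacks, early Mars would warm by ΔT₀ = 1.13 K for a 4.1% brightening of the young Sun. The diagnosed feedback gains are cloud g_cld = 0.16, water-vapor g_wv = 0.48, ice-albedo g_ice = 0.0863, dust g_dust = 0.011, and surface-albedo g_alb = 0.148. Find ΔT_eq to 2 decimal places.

9.85 K

Total gain g = 0.16 + 0.48 + 0.0863 + 0.011 + 0.148 = 0.8853.
Amplification A = 1/(1 − 0.8853) = 8.718.
ΔT = 1.13 × 8.718 = 9.85 K.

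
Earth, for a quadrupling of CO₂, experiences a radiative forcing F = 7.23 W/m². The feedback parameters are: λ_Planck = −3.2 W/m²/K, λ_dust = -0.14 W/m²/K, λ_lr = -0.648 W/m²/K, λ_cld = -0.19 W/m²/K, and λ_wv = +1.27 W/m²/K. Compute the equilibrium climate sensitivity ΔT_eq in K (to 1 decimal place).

Net feedback parameter λ = (−3.2) + (-0.14) + (-0.648) + (-0.19) + (+1.27) = -2.908 W/m²/K.
ΔT = −F/λ = −7.23/(-2.908) = 2.5 K.

2.5 K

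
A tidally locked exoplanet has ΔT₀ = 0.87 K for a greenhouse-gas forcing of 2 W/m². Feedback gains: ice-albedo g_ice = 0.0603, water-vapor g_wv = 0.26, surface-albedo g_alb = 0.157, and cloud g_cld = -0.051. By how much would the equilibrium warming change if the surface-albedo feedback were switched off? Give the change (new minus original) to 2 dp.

-0.33 K

Original: g = 0.4263, ΔT = 0.87/(1−0.4263) = 1.5165 K.
Without surface-albedo: g' = 0.2693, ΔT' = 0.87/(1−0.2693) = 1.1906 K.
Change = 1.1906 − 1.5165 = -0.33 K.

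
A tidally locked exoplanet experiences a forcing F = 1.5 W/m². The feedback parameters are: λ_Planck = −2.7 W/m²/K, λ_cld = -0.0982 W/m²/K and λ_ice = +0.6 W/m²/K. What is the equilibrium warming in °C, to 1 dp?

0.7 °C

Net feedback parameter λ = (−2.7) + (-0.0982) + (+0.6) = -2.1982 W/m²/K.
ΔT = −F/λ = −1.5/(-2.1982) = 0.7 °C.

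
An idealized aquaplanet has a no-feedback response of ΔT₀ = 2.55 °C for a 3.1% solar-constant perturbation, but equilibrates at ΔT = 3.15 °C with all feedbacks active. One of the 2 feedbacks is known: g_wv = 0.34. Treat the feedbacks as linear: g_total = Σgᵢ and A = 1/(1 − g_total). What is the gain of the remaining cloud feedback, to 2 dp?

-0.15

Amplification A = ΔT/ΔT₀ = 3.15/2.55 = 1.235.
Total gain g = 1 − 1/A = 1 − 1/1.235 = 0.1903.
The known gain is 0.34.
g_cld = 0.1903 − 0.34 = -0.15.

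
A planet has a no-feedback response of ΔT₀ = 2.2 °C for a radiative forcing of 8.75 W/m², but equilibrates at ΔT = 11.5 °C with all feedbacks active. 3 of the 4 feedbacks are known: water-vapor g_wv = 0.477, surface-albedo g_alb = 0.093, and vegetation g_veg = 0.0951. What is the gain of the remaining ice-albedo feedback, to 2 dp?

Amplification A = ΔT/ΔT₀ = 11.5/2.2 = 5.227.
Total gain g = 1 − 1/A = 1 − 1/5.227 = 0.8087.
Known gains sum to 0.477 + 0.093 + 0.0951 = 0.6651.
g_ice = 0.8087 − 0.6651 = 0.14.

0.14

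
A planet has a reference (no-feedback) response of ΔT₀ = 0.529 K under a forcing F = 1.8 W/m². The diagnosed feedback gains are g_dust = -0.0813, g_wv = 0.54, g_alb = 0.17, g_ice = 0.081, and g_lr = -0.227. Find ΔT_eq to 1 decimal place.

1.0 K

Total gain g = -0.0813 + 0.54 + 0.17 + 0.081 − 0.227 = 0.4827.
Amplification A = 1/(1 − 0.4827) = 1.933.
ΔT = 0.529 × 1.933 = 1.0 K.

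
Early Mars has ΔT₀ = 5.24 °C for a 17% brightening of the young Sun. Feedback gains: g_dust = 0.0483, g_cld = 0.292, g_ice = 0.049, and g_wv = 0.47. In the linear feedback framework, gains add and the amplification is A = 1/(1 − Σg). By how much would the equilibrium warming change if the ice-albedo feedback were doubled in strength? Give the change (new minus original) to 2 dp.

19.90 °C

Original: g = 0.8593, ΔT = 5.24/(1−0.8593) = 37.2424 °C.
With doubled ice-albedo: g' = 0.9083, ΔT' = 5.24/(1−0.9083) = 57.1429 °C.
Change = 57.1429 − 37.2424 = 19.90 °C.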